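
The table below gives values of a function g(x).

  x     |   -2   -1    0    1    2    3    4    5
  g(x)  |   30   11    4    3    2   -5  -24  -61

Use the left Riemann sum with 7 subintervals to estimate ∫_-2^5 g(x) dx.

Δx = 1.
Sum = 1·[30 + 11 + 4 + 3 + 2 + (-5) + (-24)] = 21.

21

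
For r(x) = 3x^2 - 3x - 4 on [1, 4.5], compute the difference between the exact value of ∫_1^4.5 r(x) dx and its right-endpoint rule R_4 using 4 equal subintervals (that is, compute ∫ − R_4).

-22.01171875

Exact integral: ∫_1^4.5 r(x) dx = 47.25.
R_4 = 69.26171875.
Error = 47.25 − 69.26171875 = -22.01171875.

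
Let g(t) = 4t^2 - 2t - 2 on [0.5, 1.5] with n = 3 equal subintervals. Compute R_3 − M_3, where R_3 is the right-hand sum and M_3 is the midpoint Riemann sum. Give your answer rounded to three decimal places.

1.111

R_3 ≈ 1.40741.
M_3 ≈ 0.29630.
R_3 − M_3 ≈ 1.111.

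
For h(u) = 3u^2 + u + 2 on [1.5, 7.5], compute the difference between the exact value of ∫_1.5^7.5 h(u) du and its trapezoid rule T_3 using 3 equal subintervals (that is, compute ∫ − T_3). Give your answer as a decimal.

-12

Exact integral: ∫_1.5^7.5 h(u) du = 457.5.
T_3 = 469.5.
Error = 457.5 − 469.5 = -12.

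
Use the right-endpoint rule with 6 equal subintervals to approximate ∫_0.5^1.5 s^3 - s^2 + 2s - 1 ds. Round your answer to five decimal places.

Δs = (1.5 − 0.5)/6 = 1/6.
Right endpoints: 2/3, 5/6, 1, 7/6, 4/3, 1.5.
f(2/3) = 5/27, f(5/6) = 119/216, f(1) = 1, f(7/6) = 337/216, f(4/3) = 61/27, f(1.5) = 3.125.
Sum = Δs · [f(2/3) + f(5/6) + f(1) + ...].
Sum ≈ 1.44676.

1.44676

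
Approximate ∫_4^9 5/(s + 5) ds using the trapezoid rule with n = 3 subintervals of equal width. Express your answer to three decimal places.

2.218

Δs = (9 − 4)/3 = 5/3.
f(4) = 5/9, f(17/3) = 0.46875, f(22/3) = 15/37, f(9) = 5/14.
T_3 = (Δs/2)·[f(s_0) + 2f(s_1) + 2f(s_2) + f(s_3)].
Sum ≈ 2.218.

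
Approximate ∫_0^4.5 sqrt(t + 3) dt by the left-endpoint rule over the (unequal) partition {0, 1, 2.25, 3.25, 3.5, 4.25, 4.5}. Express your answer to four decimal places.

Subinterval widths: 1, 1.25, 1, 0.25, 0.75, 0.25.
Left endpoints: 0, 1, 2.25, 3.25, 3.5, 4.25.
f(0) ≈ 1.7321, f(1) ≈ 2.0000, f(2.25) ≈ 2.2913, f(3.25) ≈ 2.5000, f(3.5) ≈ 2.5495, f(4.25) ≈ 2.6926.
Sum = Σ Δt_i · f(t_i).
Sum ≈ 9.7336.

9.7336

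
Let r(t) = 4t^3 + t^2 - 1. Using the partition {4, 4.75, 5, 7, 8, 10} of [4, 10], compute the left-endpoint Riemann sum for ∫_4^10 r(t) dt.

Subinterval widths: 0.75, 0.25, 2, 1, 2.
Left endpoints: 4, 4.75, 5, 7, 8.
r(4) = 271, r(4.75) = 450.25, r(5) = 524, r(7) = 1420, r(8) = 2111.
Sum = Σ Δt_i · r(t_i).
Sum = 7005.8125.

7005.8125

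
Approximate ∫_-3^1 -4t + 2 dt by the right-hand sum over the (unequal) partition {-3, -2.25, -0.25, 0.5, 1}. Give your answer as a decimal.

Subinterval widths: 0.75, 2, 0.75, 0.5.
Right endpoints: -2.25, -0.25, 0.5, 1.
f(-2.25) = 11, f(-0.25) = 3, f(0.5) = 0, f(1) = -2.
Sum = Σ Δt_i · f(t_i).
Sum = 13.25.

13.25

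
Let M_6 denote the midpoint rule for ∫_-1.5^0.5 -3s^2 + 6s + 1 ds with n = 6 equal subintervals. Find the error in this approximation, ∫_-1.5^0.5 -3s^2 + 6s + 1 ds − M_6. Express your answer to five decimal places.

Exact integral: ∫_-1.5^0.5 f(s) ds = -7.5.
M_6 ≈ -7.4444444.
Error ≈ -7.5 − (-7.4444444) ≈ -0.05556.

-0.05556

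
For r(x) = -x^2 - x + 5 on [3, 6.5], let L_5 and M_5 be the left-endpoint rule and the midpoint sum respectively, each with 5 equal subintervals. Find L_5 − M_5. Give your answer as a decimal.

12.43375

L_5 = -69.09.
M_5 = -81.52375.
L_5 − M_5 = 12.43375.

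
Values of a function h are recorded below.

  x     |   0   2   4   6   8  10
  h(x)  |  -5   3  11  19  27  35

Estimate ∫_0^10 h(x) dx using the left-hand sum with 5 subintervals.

110

Δx = 2.
Sum = 2·[(-5) + 3 + 11 + 19 + 27] = 110.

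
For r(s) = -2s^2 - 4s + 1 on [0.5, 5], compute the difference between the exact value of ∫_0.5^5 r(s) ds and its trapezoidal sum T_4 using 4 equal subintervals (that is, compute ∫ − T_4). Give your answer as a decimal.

1.8984375

Exact integral: ∫_0.5^5 r(s) ds = -128.25.
T_4 = -130.1484375.
Error = -128.25 − (-130.1484375) = 1.8984375.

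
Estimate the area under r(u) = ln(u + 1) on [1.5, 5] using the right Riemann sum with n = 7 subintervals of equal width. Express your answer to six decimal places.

Δu = (5 − 1.5)/7 = 0.5.
Right endpoints: 2, 2.5, 3, 3.5, 4, 4.5, 5.
r(2) ≈ 1.098612, r(2.5) ≈ 1.252763, r(3) ≈ 1.386294, r(3.5) ≈ 1.504077, r(4) ≈ 1.609438, r(4.5) ≈ 1.704748, r(5) ≈ 1.791759.
Sum = Δu · [r(2) + r(2.5) + r(3) + ...].
Sum ≈ 5.173846.

5.173846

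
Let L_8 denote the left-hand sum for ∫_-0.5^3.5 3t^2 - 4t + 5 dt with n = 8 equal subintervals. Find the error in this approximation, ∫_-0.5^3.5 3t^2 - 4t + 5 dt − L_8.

4.5

Exact integral: ∫_-0.5^3.5 f(t) dt = 39.
L_8 = 34.5.
Error = 39 − 34.5 = 4.5.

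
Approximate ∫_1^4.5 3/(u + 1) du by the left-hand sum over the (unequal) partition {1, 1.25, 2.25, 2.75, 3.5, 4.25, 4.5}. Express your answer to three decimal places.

Subinterval widths: 0.25, 1, 0.5, 0.75, 0.75, 0.25.
Left endpoints: 1, 1.25, 2.25, 2.75, 3.5, 4.25.
f(1) = 1.5, f(1.25) = 4/3, f(2.25) = 12/13, f(2.75) = 0.8, f(3.5) = 2/3, f(4.25) = 4/7.
Sum = Σ Δu_i · f(u_i).
Sum ≈ 3.413.

3.413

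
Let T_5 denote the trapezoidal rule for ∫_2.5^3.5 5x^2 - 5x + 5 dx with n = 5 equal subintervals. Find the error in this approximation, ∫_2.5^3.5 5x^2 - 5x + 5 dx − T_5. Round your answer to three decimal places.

Exact integral: ∫_2.5^3.5 f(x) dx ≈ 35.41667.
T_5 = 35.45.
Error ≈ 35.41667 − 35.45 ≈ -0.033.

-0.033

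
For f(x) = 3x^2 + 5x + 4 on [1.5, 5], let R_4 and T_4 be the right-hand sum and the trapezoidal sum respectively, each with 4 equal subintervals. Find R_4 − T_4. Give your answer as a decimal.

R_4 = 231.35546875.
T_4 = 193.83984375.
R_4 − T_4 = 37.515625.

37.515625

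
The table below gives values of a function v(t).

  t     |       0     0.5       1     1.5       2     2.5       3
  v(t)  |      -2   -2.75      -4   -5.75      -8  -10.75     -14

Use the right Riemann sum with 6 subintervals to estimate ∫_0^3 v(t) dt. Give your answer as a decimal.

Δt = 0.5.
Sum = 0.5·[(-2.75) + (-4) + (-5.75) + (-8) + (-10.75) + (-14)] = -22.625.

-22.625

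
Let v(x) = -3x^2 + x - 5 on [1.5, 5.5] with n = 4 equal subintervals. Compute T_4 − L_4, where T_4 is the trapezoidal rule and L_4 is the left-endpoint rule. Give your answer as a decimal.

-40

T_4 = -171.
L_4 = -131.
T_4 − L_4 = -40.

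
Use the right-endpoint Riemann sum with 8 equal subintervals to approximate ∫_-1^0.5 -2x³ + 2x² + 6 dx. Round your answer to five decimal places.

9.89795

Δx = (0.5 − (-1))/8 = 0.1875.
Right endpoints: -0.8125, -0.625, -0.4375, -0.25, -0.0625, 0.125, 0.3125, 0.5.
f(-0.8125) = 17189/2048, f(-0.625) = 7.26953125, f(-0.4375) = 13415/2048, f(-0.25) = 6.15625, f(-0.0625) = 12305/2048, f(0.125) = 6.02734375, f(0.3125) = 12563/2048, f(0.5) = 6.25.
Sum = Δx · [f(-0.8125) + f(-0.625) + f(-0.4375) + ...].
Sum ≈ 9.89795.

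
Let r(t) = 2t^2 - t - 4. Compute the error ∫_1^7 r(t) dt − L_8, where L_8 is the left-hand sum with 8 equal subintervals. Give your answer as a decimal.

32.625

Exact integral: ∫_1^7 r(t) dt = 180.
L_8 = 147.375.
Error = 180 − 147.375 = 32.625.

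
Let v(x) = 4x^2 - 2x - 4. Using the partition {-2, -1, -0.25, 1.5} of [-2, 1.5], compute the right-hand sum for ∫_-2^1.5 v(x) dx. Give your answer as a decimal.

3.0625

Subinterval widths: 1, 0.75, 1.75.
Right endpoints: -1, -0.25, 1.5.
v(-1) = 2, v(-0.25) = -3.25, v(1.5) = 2.
Sum = Σ Δx_i · v(x_i).
Sum = 3.0625.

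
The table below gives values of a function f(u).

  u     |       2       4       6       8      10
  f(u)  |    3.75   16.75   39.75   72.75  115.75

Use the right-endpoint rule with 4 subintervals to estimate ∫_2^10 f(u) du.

Δu = 2.
Sum = 2·[16.75 + 39.75 + 72.75 + 115.75] = 490.

490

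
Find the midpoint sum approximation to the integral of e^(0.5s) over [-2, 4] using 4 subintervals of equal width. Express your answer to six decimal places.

13.718556

Δs = (4 − (-2))/4 = 1.5.
Midpoints: -1.25, 0.25, 1.75, 3.25.
f(-1.25) ≈ 0.535261, f(0.25) ≈ 1.133148, f(1.75) ≈ 2.398875, f(3.25) ≈ 5.078419.
Sum = Δs · [f(-1.25) + f(0.25) + f(1.75) + f(3.25)].
Sum ≈ 13.718556.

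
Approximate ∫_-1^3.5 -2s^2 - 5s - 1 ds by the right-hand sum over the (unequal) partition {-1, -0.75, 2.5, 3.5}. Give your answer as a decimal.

-127.09375

Subinterval widths: 0.25, 3.25, 1.
Right endpoints: -0.75, 2.5, 3.5.
f(-0.75) = 1.625, f(2.5) = -26, f(3.5) = -43.
Sum = Σ Δs_i · f(s_i).
Sum = -127.09375.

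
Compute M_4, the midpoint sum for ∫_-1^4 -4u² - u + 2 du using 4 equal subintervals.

Δu = (4 − (-1))/4 = 1.25.
Midpoints: -0.375, 0.875, 2.125, 3.375.
f(-0.375) = 1.8125, f(0.875) = -1.9375, f(2.125) = -18.1875, f(3.375) = -46.9375.
Sum = Δu · [f(-0.375) + f(0.875) + f(2.125) + f(3.375)].
Sum = -81.5625.

-81.5625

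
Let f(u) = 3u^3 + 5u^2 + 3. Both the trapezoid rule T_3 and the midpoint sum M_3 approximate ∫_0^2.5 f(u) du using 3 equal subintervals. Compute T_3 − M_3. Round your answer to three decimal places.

T_3 ≈ 67.54051.
M_3 ≈ 60.48756.
T_3 − M_3 ≈ 7.053.

7.053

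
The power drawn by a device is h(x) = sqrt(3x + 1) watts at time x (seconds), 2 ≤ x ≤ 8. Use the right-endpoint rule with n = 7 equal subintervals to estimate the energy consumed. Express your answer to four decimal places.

Δx = (8 − 2)/7 = 6/7.
Right endpoints: 20/7, 26/7, 32/7, 38/7, 44/7, 50/7, 8.
h(20/7) ≈ 3.0938, h(26/7) ≈ 3.4847, h(32/7) ≈ 3.8359, h(38/7) ≈ 4.1576, h(44/7) ≈ 4.4561, h(50/7) ≈ 4.7359, h(8) ≈ 5.0000.
Sum = Δx · [h(20/7) + h(26/7) + h(32/7) + ...].
Sum ≈ 24.6548.

24.6548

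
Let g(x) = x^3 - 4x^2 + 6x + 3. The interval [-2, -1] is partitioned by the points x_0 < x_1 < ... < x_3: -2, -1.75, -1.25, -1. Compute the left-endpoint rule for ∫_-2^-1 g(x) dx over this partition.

Subinterval widths: 0.25, 0.5, 0.25.
Left endpoints: -2, -1.75, -1.25.
g(-2) = -33, g(-1.75) = -25.109375, g(-1.25) = -12.703125.
Sum = Σ Δx_i · g(x_i).
Sum = -23.98046875.

-23.98046875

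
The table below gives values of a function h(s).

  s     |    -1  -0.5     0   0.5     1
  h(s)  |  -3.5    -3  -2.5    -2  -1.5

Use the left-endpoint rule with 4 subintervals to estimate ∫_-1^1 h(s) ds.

Δs = 0.5.
Sum = 0.5·[(-3.5) + (-3) + (-2.5) + (-2)] = -5.5.

-5.5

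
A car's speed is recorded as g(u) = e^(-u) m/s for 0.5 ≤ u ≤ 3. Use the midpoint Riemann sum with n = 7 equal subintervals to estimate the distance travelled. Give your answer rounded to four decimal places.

Δu = (3 − 0.5)/7 = 5/14.
Midpoints: 19/28, 29/28, 39/28, 1.75, 59/28, 69/28, 79/28.
g(19/28) ≈ 0.5073, g(29/28) ≈ 0.3550, g(39/28) ≈ 0.2484, g(1.75) ≈ 0.1738, g(59/28) ≈ 0.1216, g(69/28) ≈ 0.0851, g(79/28) ≈ 0.0595.
Sum = Δu · [g(19/28) + g(29/28) + g(39/28) + ...].
Sum ≈ 0.5538.

0.5538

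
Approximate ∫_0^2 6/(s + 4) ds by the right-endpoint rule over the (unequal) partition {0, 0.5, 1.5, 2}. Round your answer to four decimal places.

Subinterval widths: 0.5, 1, 0.5.
Right endpoints: 0.5, 1.5, 2.
f(0.5) = 4/3, f(1.5) = 12/11, f(2) = 1.
Sum = Σ Δs_i · f(s_i).
Sum ≈ 2.2576.

2.2576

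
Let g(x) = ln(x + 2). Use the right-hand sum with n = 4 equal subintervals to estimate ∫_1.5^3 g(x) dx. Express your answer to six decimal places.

2.228392

Δx = (3 − 1.5)/4 = 0.375.
Right endpoints: 1.875, 2.25, 2.625, 3.
g(1.875) ≈ 1.354546, g(2.25) ≈ 1.446919, g(2.625) ≈ 1.531476, g(3) ≈ 1.609438.
Sum = Δx · [g(1.875) + g(2.25) + g(2.625) + g(3)].
Sum ≈ 2.228392.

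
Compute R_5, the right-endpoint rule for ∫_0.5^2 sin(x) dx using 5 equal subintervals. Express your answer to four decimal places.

1.3485

Δx = (2 − 0.5)/5 = 0.3.
Right endpoints: 0.8, 1.1, 1.4, 1.7, 2.
f(0.8) ≈ 0.7174, f(1.1) ≈ 0.8912, f(1.4) ≈ 0.9854, f(1.7) ≈ 0.9917, f(2) ≈ 0.9093.
Sum = Δx · [f(0.8) + f(1.1) + f(1.4) + f(1.7) + f(2)].
Sum ≈ 1.3485.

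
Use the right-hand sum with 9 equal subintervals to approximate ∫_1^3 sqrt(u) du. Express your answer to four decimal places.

Δu = (3 − 1)/9 = 2/9.
Right endpoints: 11/9, 13/9, 5/3, 17/9, 19/9, 7/3, 23/9, 25/9, 3.
f(11/9) ≈ 1.1055, f(13/9) ≈ 1.2019, f(5/3) ≈ 1.2910, f(17/9) ≈ 1.3744, f(19/9) ≈ 1.4530, f(7/3) ≈ 1.5275, f(23/9) ≈ 1.5986, f(25/9) ≈ 1.6667, f(3) ≈ 1.7321.
Sum = Δu · [f(11/9) + f(13/9) + f(5/3) + ...].
Sum ≈ 2.8779.

2.8779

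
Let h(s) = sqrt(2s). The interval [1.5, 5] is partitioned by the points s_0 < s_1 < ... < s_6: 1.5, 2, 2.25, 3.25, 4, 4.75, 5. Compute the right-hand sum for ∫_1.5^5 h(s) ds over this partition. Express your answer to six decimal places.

Subinterval widths: 0.5, 0.25, 1, 0.75, 0.75, 0.25.
Right endpoints: 2, 2.25, 3.25, 4, 4.75, 5.
h(2) ≈ 2.000000, h(2.25) ≈ 2.121320, h(3.25) ≈ 2.549510, h(4) ≈ 2.828427, h(4.75) ≈ 3.082207, h(5) ≈ 3.162278.
Sum = Σ Δs_i · h(s_i).
Sum ≈ 9.303385.

9.303385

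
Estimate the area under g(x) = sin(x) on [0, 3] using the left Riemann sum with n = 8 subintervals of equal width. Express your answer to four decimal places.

Δx = (3 − 0)/8 = 0.375.
Left endpoints: 0, 0.375, 0.75, 1.125, 1.5, 1.875, 2.25, 2.625.
g(0) ≈ 0.0000, g(0.375) ≈ 0.3663, g(0.75) ≈ 0.6816, g(1.125) ≈ 0.9023, g(1.5) ≈ 0.9975, g(1.875) ≈ 0.9541, g(2.25) ≈ 0.7781, g(2.625) ≈ 0.4939.
Sum = Δx · [g(0) + g(0.375) + g(0.75) + ...].
Sum ≈ 1.9402.

1.9402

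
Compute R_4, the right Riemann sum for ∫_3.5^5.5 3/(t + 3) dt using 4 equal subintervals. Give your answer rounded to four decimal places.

Δt = (5.5 − 3.5)/4 = 0.5.
Right endpoints: 4, 4.5, 5, 5.5.
f(4) = 3/7, f(4.5) = 0.4, f(5) = 0.375, f(5.5) = 6/17.
Sum = Δt · [f(4) + f(4.5) + f(5) + f(5.5)].
Sum ≈ 0.7783.

0.7783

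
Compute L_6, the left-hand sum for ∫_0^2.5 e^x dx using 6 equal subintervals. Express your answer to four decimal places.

9.0141

Δx = (2.5 − 0)/6 = 5/12.
Left endpoints: 0, 5/12, 5/6, 1.25, 5/3, 25/12.
f(0) ≈ 1.0000, f(5/12) ≈ 1.5169, f(5/6) ≈ 2.3010, f(1.25) ≈ 3.4903, f(5/3) ≈ 5.2945, f(25/12) ≈ 8.0312.
Sum = Δx · [f(0) + f(5/12) + f(5/6) + ...].
Sum ≈ 9.0141.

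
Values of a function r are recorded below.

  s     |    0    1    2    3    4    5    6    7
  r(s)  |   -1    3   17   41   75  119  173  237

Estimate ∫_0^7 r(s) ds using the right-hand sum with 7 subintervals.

665

Δs = 1.
Sum = 1·[3 + 17 + 41 + 75 + 119 + 173 + 237] = 665.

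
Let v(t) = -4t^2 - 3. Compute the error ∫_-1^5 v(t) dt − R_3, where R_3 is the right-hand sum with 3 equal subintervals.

Exact integral: ∫_-1^5 v(t) dt = -186.
R_3 = -298.
Error = -186 − (-298) = 112.

112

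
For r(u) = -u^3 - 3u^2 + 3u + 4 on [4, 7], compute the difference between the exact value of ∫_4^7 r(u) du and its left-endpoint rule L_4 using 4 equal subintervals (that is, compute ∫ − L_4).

Exact integral: ∫_4^7 r(u) du = -753.75.
L_4 = -620.859375.
Error = -753.75 − (-620.859375) = -132.890625.

-132.890625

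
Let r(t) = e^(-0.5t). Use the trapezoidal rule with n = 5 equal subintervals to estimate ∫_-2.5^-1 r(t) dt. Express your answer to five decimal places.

Δt = (-1 − (-2.5))/5 = 0.3.
r(-2.5) ≈ 3.49034, r(-2.2) ≈ 3.00417, r(-1.9) ≈ 2.58571, r(-1.6) ≈ 2.22554, r(-1.3) ≈ 1.91554, r(-1) ≈ 1.64872.
T_5 = (Δt/2)·[r(t_0) + 2r(t_1) + ... + 2r(t_{4}) + r(t_5)].
Sum ≈ 3.69015.

3.69015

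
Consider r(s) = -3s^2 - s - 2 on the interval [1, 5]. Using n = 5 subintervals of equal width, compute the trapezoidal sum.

Δs = (5 − 1)/5 = 0.8.
r(1) = -6, r(1.8) = -13.52, r(2.6) = -24.88, r(3.4) = -40.08, r(4.2) = -59.12, r(5) = -82.
T_5 = (Δs/2)·[r(s_0) + 2r(s_1) + ... + 2r(s_{4}) + r(s_5)].
Sum = -145.28.

-145.28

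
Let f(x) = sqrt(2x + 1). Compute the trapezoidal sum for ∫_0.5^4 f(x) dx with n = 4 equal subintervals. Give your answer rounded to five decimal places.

8.03372

Δx = (4 − 0.5)/4 = 0.875.
f(0.5) ≈ 1.41421, f(1.375) ≈ 1.93649, f(2.25) ≈ 2.34521, f(3.125) ≈ 2.69258, f(4) ≈ 3.00000.
T_4 = (Δx/2)·[f(x_0) + 2f(x_1) + 2f(x_2) + 2f(x_3) + f(x_4)].
Sum ≈ 8.03372.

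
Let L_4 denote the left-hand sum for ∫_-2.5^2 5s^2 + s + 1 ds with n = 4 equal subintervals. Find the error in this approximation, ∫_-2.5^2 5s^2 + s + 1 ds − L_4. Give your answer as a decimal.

-8.54296875

Exact integral: ∫_-2.5^2 f(s) ds = 42.75.
L_4 = 51.29296875.
Error = 42.75 − 51.29296875 = -8.54296875.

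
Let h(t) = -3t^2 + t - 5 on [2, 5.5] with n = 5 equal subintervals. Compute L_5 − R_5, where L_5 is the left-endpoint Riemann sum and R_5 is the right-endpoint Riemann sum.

L_5 = -137.27.
R_5 = -189.945.
L_5 − R_5 = 52.675.

52.675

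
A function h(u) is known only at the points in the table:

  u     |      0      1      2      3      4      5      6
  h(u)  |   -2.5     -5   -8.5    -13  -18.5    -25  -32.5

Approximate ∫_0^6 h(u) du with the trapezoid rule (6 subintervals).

Δu = 1.
T_6 = (1/2)·[(-2.5) + 2·(-5) + 2·(-8.5) + 2·(-13) + 2·(-18.5) + 2·(-25) + (-32.5)] = -87.5.

-87.5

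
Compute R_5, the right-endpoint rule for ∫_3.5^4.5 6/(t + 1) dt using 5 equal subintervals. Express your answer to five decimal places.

1.18011

Δt = (4.5 − 3.5)/5 = 0.2.
Right endpoints: 3.7, 3.9, 4.1, 4.3, 4.5.
f(3.7) = 60/47, f(3.9) = 60/49, f(4.1) = 20/17, f(4.3) = 60/53, f(4.5) = 12/11.
Sum = Δt · [f(3.7) + f(3.9) + f(4.1) + f(4.3) + f(4.5)].
Sum ≈ 1.18011.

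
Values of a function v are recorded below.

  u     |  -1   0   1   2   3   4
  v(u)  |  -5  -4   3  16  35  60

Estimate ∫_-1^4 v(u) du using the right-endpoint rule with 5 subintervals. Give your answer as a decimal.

110

Δu = 1.
Sum = 1·[(-4) + 3 + 16 + 35 + 60] = 110.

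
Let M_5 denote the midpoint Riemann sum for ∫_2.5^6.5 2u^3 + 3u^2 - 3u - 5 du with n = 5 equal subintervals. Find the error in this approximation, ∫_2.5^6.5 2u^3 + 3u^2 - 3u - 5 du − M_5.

6.4

Exact integral: ∫_2.5^6.5 f(u) du = 1058.
M_5 = 1051.6.
Error = 1058 − 1051.6 = 6.4.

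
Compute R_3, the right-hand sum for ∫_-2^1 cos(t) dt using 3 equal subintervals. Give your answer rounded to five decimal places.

Δt = (1 − (-2))/3 = 1.
Right endpoints: -1, 0, 1.
f(-1) ≈ 0.54030, f(0) ≈ 1.00000, f(1) ≈ 0.54030.
Sum = Δt · [f(-1) + f(0) + f(1)].
Sum ≈ 2.08060.

2.08060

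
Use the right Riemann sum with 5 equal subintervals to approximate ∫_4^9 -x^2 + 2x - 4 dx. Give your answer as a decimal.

-205

Δx = (9 − 4)/5 = 1.
Right endpoints: 5, 6, 7, 8, 9.
f(5) = -19, f(6) = -28, f(7) = -39, f(8) = -52, f(9) = -67.
Sum = Δx · [f(5) + f(6) + f(7) + f(8) + f(9)].
Sum = -205.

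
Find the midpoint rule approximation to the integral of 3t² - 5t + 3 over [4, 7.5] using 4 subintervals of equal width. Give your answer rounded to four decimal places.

Δt = (7.5 − 4)/4 = 0.875.
Midpoints: 4.4375, 5.3125, 6.1875, 7.0625.
f(4.4375) = 39.88671875, f(5.3125) = 61.10546875, f(6.1875) = 86.91796875, f(7.0625) = 117.32421875.
Sum = Δt · [f(4.4375) + f(5.3125) + f(6.1875) + f(7.0625)].
Sum ≈ 267.0801.

267.0801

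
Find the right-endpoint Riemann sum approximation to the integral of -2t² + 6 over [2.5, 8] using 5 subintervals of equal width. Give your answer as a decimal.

-363.66

Δt = (8 − 2.5)/5 = 1.1.
Right endpoints: 3.6, 4.7, 5.8, 6.9, 8.
f(3.6) = -19.92, f(4.7) = -38.18, f(5.8) = -61.28, f(6.9) = -89.22, f(8) = -122.
Sum = Δt · [f(3.6) + f(4.7) + f(5.8) + f(6.9) + f(8)].
Sum = -363.66.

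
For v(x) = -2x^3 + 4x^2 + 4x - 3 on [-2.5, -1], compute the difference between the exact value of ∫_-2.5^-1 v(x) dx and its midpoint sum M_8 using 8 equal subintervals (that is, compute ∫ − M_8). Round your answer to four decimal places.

Exact integral: ∫_-2.5^-1 v(x) dx = 23.53125.
M_8 ≈ 23.467529.
Error ≈ 23.53125 − 23.467529 ≈ 0.0637.

0.0637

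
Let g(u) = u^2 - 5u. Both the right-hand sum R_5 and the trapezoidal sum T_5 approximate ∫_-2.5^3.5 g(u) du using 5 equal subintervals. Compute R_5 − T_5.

-14.4

R_5 = -8.46.
T_5 = 5.94.
R_5 − T_5 = -14.4.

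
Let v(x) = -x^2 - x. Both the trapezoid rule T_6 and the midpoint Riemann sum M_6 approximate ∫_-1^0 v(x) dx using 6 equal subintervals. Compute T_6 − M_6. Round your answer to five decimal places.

T_6 ≈ 0.1620370.
M_6 ≈ 0.1689815.
T_6 − M_6 ≈ -0.00694.

-0.00694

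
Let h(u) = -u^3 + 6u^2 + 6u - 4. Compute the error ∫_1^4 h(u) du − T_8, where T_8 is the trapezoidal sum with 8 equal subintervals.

Exact integral: ∫_1^4 h(u) du = 95.25.
T_8 = 95.14453125.
Error = 95.25 − 95.14453125 = 0.10546875.

0.10546875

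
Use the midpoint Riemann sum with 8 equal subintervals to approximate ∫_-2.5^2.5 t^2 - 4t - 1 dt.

Δt = (2.5 − (-2.5))/8 = 0.625.
Midpoints: -2.1875, -1.5625, -0.9375, -0.3125, 0.3125, 0.9375, 1.5625, 2.1875.
f(-2.1875) = 12.53515625, f(-1.5625) = 7.69140625, f(-0.9375) = 3.62890625, f(-0.3125) = 0.34765625, f(0.3125) = -2.15234375, f(0.9375) = -3.87109375, f(1.5625) = -4.80859375, f(2.1875) = -4.96484375.
Sum = Δt · [f(-2.1875) + f(-1.5625) + f(-0.9375) + ...].
Sum = 5.25390625.

5.25390625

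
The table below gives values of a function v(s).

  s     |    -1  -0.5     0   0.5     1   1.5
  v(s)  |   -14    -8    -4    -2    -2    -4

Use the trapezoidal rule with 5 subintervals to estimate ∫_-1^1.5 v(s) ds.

Δs = 0.5.
T_5 = (0.5/2)·[(-14) + 2·(-8) + 2·(-4) + 2·(-2) + 2·(-2) + (-4)] = -12.5.

-12.5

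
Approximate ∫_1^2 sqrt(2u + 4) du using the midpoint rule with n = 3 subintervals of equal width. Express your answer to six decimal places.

2.643746

Δu = (2 − 1)/3 = 1/3.
Midpoints: 7/6, 1.5, 11/6.
f(7/6) ≈ 2.516611, f(1.5) ≈ 2.645751, f(11/6) ≈ 2.768875.
Sum = Δu · [f(7/6) + f(1.5) + f(11/6)].
Sum ≈ 2.643746.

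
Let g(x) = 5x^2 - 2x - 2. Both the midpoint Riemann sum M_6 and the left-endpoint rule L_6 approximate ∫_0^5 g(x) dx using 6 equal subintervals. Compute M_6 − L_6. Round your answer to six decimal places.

M_6 ≈ 171.88657407.
L_6 ≈ 128.31018519.
M_6 − L_6 ≈ 43.576389.

43.576389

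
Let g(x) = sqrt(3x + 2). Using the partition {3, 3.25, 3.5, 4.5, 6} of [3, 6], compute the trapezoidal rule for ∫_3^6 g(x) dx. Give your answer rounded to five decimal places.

11.75660

Subinterval widths: 0.25, 0.25, 1, 1.5.
g(3) ≈ 3.31662, g(3.25) ≈ 3.42783, g(3.5) ≈ 3.53553, g(4.5) ≈ 3.93700, g(6) ≈ 4.47214.
On each subinterval the trapezoid contributes (Δx_i/2)·[g(x_{i-1}) + g(x_i)].
Sum ≈ 11.75660.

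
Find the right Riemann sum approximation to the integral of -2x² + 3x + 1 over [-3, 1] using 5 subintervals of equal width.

-16.32

Δx = (1 − (-3))/5 = 0.8.
Right endpoints: -2.2, -1.4, -0.6, 0.2, 1.
f(-2.2) = -15.28, f(-1.4) = -7.12, f(-0.6) = -1.52, f(0.2) = 1.52, f(1) = 2.
Sum = Δx · [f(-2.2) + f(-1.4) + f(-0.6) + f(0.2) + f(1)].
Sum = -16.32.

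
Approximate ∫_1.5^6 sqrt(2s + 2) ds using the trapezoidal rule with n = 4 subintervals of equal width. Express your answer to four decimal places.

Δs = (6 − 1.5)/4 = 1.125.
f(1.5) ≈ 2.2361, f(2.625) ≈ 2.6926, f(3.75) ≈ 3.0822, f(4.875) ≈ 3.4278, f(6) ≈ 3.7417.
T_4 = (Δs/2)·[f(s_0) + 2f(s_1) + 2f(s_2) + 2f(s_3) + f(s_4)].
Sum ≈ 13.7154.

13.7154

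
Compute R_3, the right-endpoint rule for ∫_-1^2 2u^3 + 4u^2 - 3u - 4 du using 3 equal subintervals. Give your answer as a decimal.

17

Δu = (2 − (-1))/3 = 1.
Right endpoints: 0, 1, 2.
f(0) = -4, f(1) = -1, f(2) = 22.
Sum = Δu · [f(0) + f(1) + f(2)].
Sum = 17.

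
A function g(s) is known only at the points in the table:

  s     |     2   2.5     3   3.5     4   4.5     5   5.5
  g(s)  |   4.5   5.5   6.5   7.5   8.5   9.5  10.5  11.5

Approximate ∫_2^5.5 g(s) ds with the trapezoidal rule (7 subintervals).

Δs = 0.5.
T_7 = (0.5/2)·[4.5 + 2·5.5 + 2·6.5 + 2·7.5 + 2·8.5 + 2·9.5 + 2·10.5 + 11.5] = 28.

28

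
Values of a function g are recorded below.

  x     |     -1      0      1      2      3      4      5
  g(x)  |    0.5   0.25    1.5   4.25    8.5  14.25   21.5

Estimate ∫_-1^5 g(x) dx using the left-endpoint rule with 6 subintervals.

29.25

Δx = 1.
Sum = 1·[0.5 + 0.25 + 1.5 + 4.25 + 8.5 + 14.25] = 29.25.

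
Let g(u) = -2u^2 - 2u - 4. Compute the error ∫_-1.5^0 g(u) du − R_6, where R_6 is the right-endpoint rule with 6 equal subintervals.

-0.15625

Exact integral: ∫_-1.5^0 g(u) du = -6.
R_6 = -5.84375.
Error = -6 − (-5.84375) = -0.15625.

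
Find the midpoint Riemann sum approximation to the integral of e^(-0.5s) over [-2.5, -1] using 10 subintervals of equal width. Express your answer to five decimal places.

3.68238

Δs = (-1 − (-2.5))/10 = 0.15.
Midpoints: -2.425, -2.275, -2.125, -1.975, -1.825, -1.675, -1.525, -1.375, -1.225, -1.075.
f(-2.425) ≈ 3.36188, f(-2.275) ≈ 3.11896, f(-2.125) ≈ 2.89360, f(-1.975) ≈ 2.68451, f(-1.825) ≈ 2.49054, f(-1.675) ≈ 2.31058, f(-1.525) ≈ 2.14363, f(-1.375) ≈ 1.98874, f(-1.225) ≈ 1.84504, f(-1.075) ≈ 1.71172.
Sum = Δs · [f(-2.425) + f(-2.275) + f(-2.125) + ...].
Sum ≈ 3.68238.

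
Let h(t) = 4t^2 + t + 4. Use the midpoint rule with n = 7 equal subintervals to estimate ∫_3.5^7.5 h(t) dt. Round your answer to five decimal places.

542.89796

Δt = (7.5 − 3.5)/7 = 4/7.
Midpoints: 53/14, 61/14, 69/14, 5.5, 85/14, 93/14, 101/14.
h(53/14) = 6381/98, h(61/14) = 8261/98, h(69/14) = 10397/98, h(5.5) = 130.5, h(85/14) = 15437/98, h(93/14) = 18341/98, h(101/14) = 21501/98.
Sum = Δt · [h(53/14) + h(61/14) + h(69/14) + ...].
Sum ≈ 542.89796.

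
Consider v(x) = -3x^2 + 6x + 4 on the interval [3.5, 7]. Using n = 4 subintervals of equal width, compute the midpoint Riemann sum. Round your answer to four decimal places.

Δx = (7 − 3.5)/4 = 0.875.
Midpoints: 3.9375, 4.8125, 5.6875, 6.5625.
v(3.9375) = -18.88671875, v(4.8125) = -36.60546875, v(5.6875) = -58.91796875, v(6.5625) = -85.82421875.
Sum = Δx · [v(3.9375) + v(4.8125) + v(5.6875) + v(6.5625)].
Sum ≈ -175.2051.

-175.2051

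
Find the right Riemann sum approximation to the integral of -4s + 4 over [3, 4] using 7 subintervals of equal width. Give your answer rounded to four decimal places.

Δs = (4 − 3)/7 = 1/7.
Right endpoints: 22/7, 23/7, 24/7, 25/7, 26/7, 27/7, 4.
f(22/7) = -60/7, f(23/7) = -64/7, f(24/7) = -68/7, f(25/7) = -72/7, f(26/7) = -76/7, f(27/7) = -80/7, f(4) = -12.
Sum = Δs · [f(22/7) + f(23/7) + f(24/7) + ...].
Sum ≈ -10.2857.

-10.2857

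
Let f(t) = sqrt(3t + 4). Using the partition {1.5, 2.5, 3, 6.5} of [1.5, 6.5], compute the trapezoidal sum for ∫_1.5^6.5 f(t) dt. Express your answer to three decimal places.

19.696

Subinterval widths: 1, 0.5, 3.5.
f(1.5) ≈ 2.915, f(2.5) ≈ 3.391, f(3) ≈ 3.606, f(6.5) ≈ 4.848.
On each subinterval the trapezoid contributes (Δt_i/2)·[f(t_{i-1}) + f(t_i)].
Sum ≈ 19.696.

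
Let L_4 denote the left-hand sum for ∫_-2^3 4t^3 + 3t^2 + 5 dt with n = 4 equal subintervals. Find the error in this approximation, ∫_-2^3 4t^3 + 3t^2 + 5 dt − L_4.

Exact integral: ∫_-2^3 f(t) dt = 125.
L_4 = 39.84375.
Error = 125 − 39.84375 = 85.15625.

85.15625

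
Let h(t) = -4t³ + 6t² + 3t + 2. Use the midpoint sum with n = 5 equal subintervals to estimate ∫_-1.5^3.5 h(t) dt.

-25

Δt = (3.5 − (-1.5))/5 = 1.
Midpoints: -1, 0, 1, 2, 3.
h(-1) = 9, h(0) = 2, h(1) = 7, h(2) = 0, h(3) = -43.
Sum = Δt · [h(-1) + h(0) + h(1) + h(2) + h(3)].
Sum = -25.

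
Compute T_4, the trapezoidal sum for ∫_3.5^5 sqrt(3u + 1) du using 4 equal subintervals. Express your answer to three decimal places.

Δu = (5 − 3.5)/4 = 0.375.
f(3.5) ≈ 3.391, f(3.875) ≈ 3.553, f(4.25) ≈ 3.708, f(4.625) ≈ 3.857, f(5) ≈ 4.000.
T_4 = (Δu/2)·[f(u_0) + 2f(u_1) + 2f(u_2) + 2f(u_3) + f(u_4)].
Sum ≈ 5.555.

5.555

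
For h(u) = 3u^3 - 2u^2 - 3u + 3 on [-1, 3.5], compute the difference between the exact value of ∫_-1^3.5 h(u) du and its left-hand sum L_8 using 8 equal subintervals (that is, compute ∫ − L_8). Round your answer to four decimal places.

24.6995

Exact integral: ∫_-1^3.5 h(u) du = 79.171875.
L_8 ≈ 54.472412.
Error ≈ 79.171875 − 54.472412 ≈ 24.6995.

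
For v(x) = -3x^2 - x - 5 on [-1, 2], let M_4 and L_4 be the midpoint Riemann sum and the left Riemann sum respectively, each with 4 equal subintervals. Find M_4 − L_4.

M_4 = -25.078125.
L_4 = -21.84375.
M_4 − L_4 = -3.234375.

-3.234375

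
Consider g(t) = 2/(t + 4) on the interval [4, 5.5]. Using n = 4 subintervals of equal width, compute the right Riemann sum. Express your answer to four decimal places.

Δt = (5.5 − 4)/4 = 0.375.
Right endpoints: 4.375, 4.75, 5.125, 5.5.
g(4.375) = 16/67, g(4.75) = 8/35, g(5.125) = 16/73, g(5.5) = 4/19.
Sum = Δt · [g(4.375) + g(4.75) + g(5.125) + g(5.5)].
Sum ≈ 0.3364.

0.3364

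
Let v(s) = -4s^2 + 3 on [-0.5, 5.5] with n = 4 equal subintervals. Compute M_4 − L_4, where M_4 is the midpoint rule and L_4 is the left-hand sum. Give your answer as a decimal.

-76.5

M_4 = -199.5.
L_4 = -123.
M_4 − L_4 = -76.5.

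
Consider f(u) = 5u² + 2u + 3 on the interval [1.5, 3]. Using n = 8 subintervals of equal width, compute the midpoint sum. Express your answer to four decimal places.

Δu = (3 − 1.5)/8 = 0.1875.
Midpoints: 1.59375, 1.78125, 1.96875, 2.15625, 2.34375, 2.53125, 2.71875, 2.90625.
f(1.59375) = 19341/1024, f(1.78125) = 22965/1024, f(1.96875) = 26949/1024, f(2.15625) = 31293/1024, f(2.34375) = 35997/1024, f(2.53125) = 41061/1024, f(2.71875) = 46485/1024, f(2.90625) = 52269/1024.
Sum = Δu · [f(1.59375) + f(1.78125) + f(1.96875) + ...].
Sum ≈ 50.6030.

50.6030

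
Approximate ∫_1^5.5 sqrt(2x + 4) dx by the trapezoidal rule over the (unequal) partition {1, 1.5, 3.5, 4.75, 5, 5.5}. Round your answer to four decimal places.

14.4361

Subinterval widths: 0.5, 2, 1.25, 0.25, 0.5.
f(1) ≈ 2.4495, f(1.5) ≈ 2.6458, f(3.5) ≈ 3.3166, f(4.75) ≈ 3.6742, f(5) ≈ 3.7417, f(5.5) ≈ 3.8730.
On each subinterval the trapezoid contributes (Δx_i/2)·[f(x_{i-1}) + f(x_i)].
Sum ≈ 14.4361.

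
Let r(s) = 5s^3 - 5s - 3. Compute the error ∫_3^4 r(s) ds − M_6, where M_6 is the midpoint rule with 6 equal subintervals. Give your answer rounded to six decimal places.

Exact integral: ∫_3^4 r(s) ds = 198.25.
M_6 ≈ 198.12847222.
Error ≈ 198.25 − 198.12847222 ≈ 0.121528.

0.121528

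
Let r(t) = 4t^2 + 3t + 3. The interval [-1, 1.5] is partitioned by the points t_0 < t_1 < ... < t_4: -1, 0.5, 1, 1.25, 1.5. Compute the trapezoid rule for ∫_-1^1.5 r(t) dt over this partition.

17.5625

Subinterval widths: 1.5, 0.5, 0.25, 0.25.
r(-1) = 4, r(0.5) = 5.5, r(1) = 10, r(1.25) = 13, r(1.5) = 16.5.
On each subinterval the trapezoid contributes (Δt_i/2)·[r(t_{i-1}) + r(t_i)].
Sum = 17.5625.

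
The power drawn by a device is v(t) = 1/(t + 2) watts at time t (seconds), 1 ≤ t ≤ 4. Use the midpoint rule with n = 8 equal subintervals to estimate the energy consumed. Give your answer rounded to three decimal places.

Δt = (4 − 1)/8 = 0.375.
Midpoints: 1.1875, 1.5625, 1.9375, 2.3125, 2.6875, 3.0625, 3.4375, 3.8125.
v(1.1875) = 16/51, v(1.5625) = 16/57, v(1.9375) = 16/63, v(2.3125) = 16/69, v(2.6875) = 16/75, v(3.0625) = 16/81, v(3.4375) = 16/87, v(3.8125) = 16/93.
Sum = Δt · [v(1.1875) + v(1.5625) + v(1.9375) + ...].
Sum ≈ 0.693.

0.693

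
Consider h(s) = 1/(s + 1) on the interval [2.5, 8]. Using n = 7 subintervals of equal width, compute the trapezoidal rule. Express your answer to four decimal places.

0.9480

Δs = (8 − 2.5)/7 = 11/14.
h(2.5) = 2/7, h(23/7) = 7/30, h(57/14) = 14/71, h(34/7) = 7/41, h(79/14) = 14/93, h(45/7) = 7/52, h(101/14) = 14/115, h(8) = 1/9.
T_7 = (Δs/2)·[h(s_0) + 2h(s_1) + ... + 2h(s_{6}) + h(s_7)].
Sum ≈ 0.9480.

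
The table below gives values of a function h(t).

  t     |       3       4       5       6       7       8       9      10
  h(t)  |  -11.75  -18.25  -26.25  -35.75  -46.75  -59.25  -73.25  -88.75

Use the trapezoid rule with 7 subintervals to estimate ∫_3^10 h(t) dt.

Δt = 1.
T_7 = (1/2)·[(-11.75) + 2·(-18.25) + 2·(-26.25) + 2·(-35.75) + 2·(-46.75) + 2·(-59.25) + 2·(-73.25) + (-88.75)] = -309.75.

-309.75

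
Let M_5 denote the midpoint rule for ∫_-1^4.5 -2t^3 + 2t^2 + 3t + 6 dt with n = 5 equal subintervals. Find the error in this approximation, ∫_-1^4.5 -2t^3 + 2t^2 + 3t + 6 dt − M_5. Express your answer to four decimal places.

Exact integral: ∫_-1^4.5 f(t) dt ≈ -81.239583.
M_5 = -76.525625.
Error ≈ -81.239583 − (-76.525625) ≈ -4.7140.

-4.7140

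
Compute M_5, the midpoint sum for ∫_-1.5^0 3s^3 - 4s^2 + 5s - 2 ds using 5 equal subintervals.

-16.8009375

Δs = (0 − (-1.5))/5 = 0.3.
Midpoints: -1.35, -1.05, -0.75, -0.45, -0.15.
f(-1.35) = -23.421125, f(-1.05) = -15.132875, f(-0.75) = -9.265625, f(-0.45) = -5.333375, f(-0.15) = -2.850125.
Sum = Δs · [f(-1.35) + f(-1.05) + f(-0.75) + f(-0.45) + f(-0.15)].
Sum = -16.8009375.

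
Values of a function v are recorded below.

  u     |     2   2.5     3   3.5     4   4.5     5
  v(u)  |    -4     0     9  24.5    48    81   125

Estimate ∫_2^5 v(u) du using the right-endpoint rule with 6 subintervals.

Δu = 0.5.
Sum = 0.5·[0 + 9 + 24.5 + 48 + 81 + 125] = 143.75.

143.75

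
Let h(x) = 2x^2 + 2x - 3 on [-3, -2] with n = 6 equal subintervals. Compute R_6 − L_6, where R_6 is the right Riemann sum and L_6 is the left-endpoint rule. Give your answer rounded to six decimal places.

R_6 ≈ 4.00925926.
L_6 ≈ 5.34259259.
R_6 − L_6 ≈ -1.333333.

-1.333333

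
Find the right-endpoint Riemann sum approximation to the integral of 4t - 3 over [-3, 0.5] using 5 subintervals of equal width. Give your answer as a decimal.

Δt = (0.5 − (-3))/5 = 0.7.
Right endpoints: -2.3, -1.6, -0.9, -0.2, 0.5.
f(-2.3) = -12.2, f(-1.6) = -9.4, f(-0.9) = -6.6, f(-0.2) = -3.8, f(0.5) = -1.
Sum = Δt · [f(-2.3) + f(-1.6) + f(-0.9) + f(-0.2) + f(0.5)].
Sum = -23.1.

-23.1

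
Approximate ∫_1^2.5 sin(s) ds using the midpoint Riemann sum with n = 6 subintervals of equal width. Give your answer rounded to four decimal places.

1.3449

Δs = (2.5 − 1)/6 = 0.25.
Midpoints: 1.125, 1.375, 1.625, 1.875, 2.125, 2.375.
f(1.125) ≈ 0.9023, f(1.375) ≈ 0.9809, f(1.625) ≈ 0.9985, f(1.875) ≈ 0.9541, f(2.125) ≈ 0.8503, f(2.375) ≈ 0.6937.
Sum = Δs · [f(1.125) + f(1.375) + f(1.625) + ...].
Sum ≈ 1.3449.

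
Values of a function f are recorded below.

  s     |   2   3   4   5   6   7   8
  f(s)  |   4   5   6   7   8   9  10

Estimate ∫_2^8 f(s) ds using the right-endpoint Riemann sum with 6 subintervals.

Δs = 1.
Sum = 1·[5 + 6 + 7 + 8 + 9 + 10] = 45.

45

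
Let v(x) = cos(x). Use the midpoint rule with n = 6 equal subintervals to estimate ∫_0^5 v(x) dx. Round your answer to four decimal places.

-0.9872

Δx = (5 − 0)/6 = 5/6.
Midpoints: 5/12, 1.25, 25/12, 35/12, 3.75, 55/12.
v(5/12) ≈ 0.9144, v(1.25) ≈ 0.3153, v(25/12) ≈ -0.4904, v(35/12) ≈ -0.9748, v(3.75) ≈ -0.8206, v(55/12) ≈ -0.1287.
Sum = Δx · [v(5/12) + v(1.25) + v(25/12) + ...].
Sum ≈ -0.9872.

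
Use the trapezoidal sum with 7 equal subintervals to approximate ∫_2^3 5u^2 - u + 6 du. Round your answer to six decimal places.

35.183673

Δu = (3 − 2)/7 = 1/7.
f(2) = 24, f(15/7) = 1314/49, f(16/7) = 1462/49, f(17/7) = 1620/49, f(18/7) = 1788/49, f(19/7) = 1966/49, f(20/7) = 2154/49, f(3) = 48.
T_7 = (Δu/2)·[f(u_0) + 2f(u_1) + ... + 2f(u_{6}) + f(u_7)].
Sum ≈ 35.183673.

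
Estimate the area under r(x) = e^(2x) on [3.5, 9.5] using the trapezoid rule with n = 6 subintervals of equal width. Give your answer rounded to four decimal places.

Δx = (9.5 − 3.5)/6 = 1.
r(3.5) ≈ 1096.6332, r(4.5) ≈ 8103.0839, r(5.5) ≈ 59874.1417, r(6.5) ≈ 442413.3920, r(7.5) ≈ 3269017.3725, r(8.5) ≈ 24154952.7536, r(9.5) ≈ 178482300.9632.
T_6 = (Δx/2)·[r(x_0) + 2r(x_1) + ... + 2r(x_{5}) + r(x_6)].
Sum ≈ 117176059.5419.

117176059.5419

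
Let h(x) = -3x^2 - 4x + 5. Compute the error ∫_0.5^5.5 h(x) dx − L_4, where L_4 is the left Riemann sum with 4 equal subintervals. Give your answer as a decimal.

-64.84375

Exact integral: ∫_0.5^5.5 h(x) dx = -201.25.
L_4 = -136.40625.
Error = -201.25 − (-136.40625) = -64.84375.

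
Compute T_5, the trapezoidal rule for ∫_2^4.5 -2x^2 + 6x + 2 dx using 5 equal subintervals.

-1.875

Δx = (4.5 − 2)/5 = 0.5.
f(2) = 6, f(2.5) = 4.5, f(3) = 2, f(3.5) = -1.5, f(4) = -6, f(4.5) = -11.5.
T_5 = (Δx/2)·[f(x_0) + 2f(x_1) + ... + 2f(x_{4}) + f(x_5)].
Sum = -1.875.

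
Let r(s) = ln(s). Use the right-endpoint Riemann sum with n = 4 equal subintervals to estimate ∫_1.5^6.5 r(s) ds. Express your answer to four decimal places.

7.4099

Δs = (6.5 − 1.5)/4 = 1.25.
Right endpoints: 2.75, 4, 5.25, 6.5.
r(2.75) ≈ 1.0116, r(4) ≈ 1.3863, r(5.25) ≈ 1.6582, r(6.5) ≈ 1.8718.
Sum = Δs · [r(2.75) + r(4) + r(5.25) + r(6.5)].
Sum ≈ 7.4099.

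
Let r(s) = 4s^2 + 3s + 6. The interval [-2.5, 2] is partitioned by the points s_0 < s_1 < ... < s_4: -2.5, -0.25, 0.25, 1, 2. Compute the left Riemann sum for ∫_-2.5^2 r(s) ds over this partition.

73.875

Subinterval widths: 2.25, 0.5, 0.75, 1.
Left endpoints: -2.5, -0.25, 0.25, 1.
r(-2.5) = 23.5, r(-0.25) = 5.5, r(0.25) = 7, r(1) = 13.
Sum = Σ Δs_i · r(s_i).
Sum = 73.875.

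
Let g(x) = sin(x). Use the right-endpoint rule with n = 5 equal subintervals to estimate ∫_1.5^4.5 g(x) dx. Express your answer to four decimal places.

-0.3195

Δx = (4.5 − 1.5)/5 = 0.6.
Right endpoints: 2.1, 2.7, 3.3, 3.9, 4.5.
g(2.1) ≈ 0.8632, g(2.7) ≈ 0.4274, g(3.3) ≈ -0.1577, g(3.9) ≈ -0.6878, g(4.5) ≈ -0.9775.
Sum = Δx · [g(2.1) + g(2.7) + g(3.3) + g(3.9) + g(4.5)].
Sum ≈ -0.3195.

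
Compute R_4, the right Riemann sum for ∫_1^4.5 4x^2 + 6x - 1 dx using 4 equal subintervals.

Δx = (4.5 − 1)/4 = 0.875.
Right endpoints: 1.875, 2.75, 3.625, 4.5.
f(1.875) = 24.3125, f(2.75) = 45.75, f(3.625) = 73.3125, f(4.5) = 107.
Sum = Δx · [f(1.875) + f(2.75) + f(3.625) + f(4.5)].
Sum = 219.078125.

219.078125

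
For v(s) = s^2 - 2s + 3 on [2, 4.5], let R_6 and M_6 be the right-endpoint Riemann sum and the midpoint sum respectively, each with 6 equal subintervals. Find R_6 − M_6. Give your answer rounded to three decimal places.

2.452

R_6 ≈ 21.37442.
M_6 ≈ 18.92216.
R_6 − M_6 ≈ 2.452.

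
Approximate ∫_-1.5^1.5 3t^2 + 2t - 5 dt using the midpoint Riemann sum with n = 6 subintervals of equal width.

Δt = (1.5 − (-1.5))/6 = 0.5.
Midpoints: -1.25, -0.75, -0.25, 0.25, 0.75, 1.25.
f(-1.25) = -2.8125, f(-0.75) = -4.8125, f(-0.25) = -5.3125, f(0.25) = -4.3125, f(0.75) = -1.8125, f(1.25) = 2.1875.
Sum = Δt · [f(-1.25) + f(-0.75) + f(-0.25) + ...].
Sum = -8.4375.

-8.4375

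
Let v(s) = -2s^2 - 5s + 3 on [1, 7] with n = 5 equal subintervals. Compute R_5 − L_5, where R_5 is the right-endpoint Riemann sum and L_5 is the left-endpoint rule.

R_5 = -408.48.
L_5 = -257.28.
R_5 − L_5 = -151.2.

-151.2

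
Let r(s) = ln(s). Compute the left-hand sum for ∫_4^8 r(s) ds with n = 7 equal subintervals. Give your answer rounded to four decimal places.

Δs = (8 − 4)/7 = 4/7.
Left endpoints: 4, 32/7, 36/7, 40/7, 44/7, 48/7, 52/7.
r(4) ≈ 1.3863, r(32/7) ≈ 1.5198, r(36/7) ≈ 1.6376, r(40/7) ≈ 1.7430, r(44/7) ≈ 1.8383, r(48/7) ≈ 1.9253, r(52/7) ≈ 2.0053.
Sum = Δs · [r(4) + r(32/7) + r(36/7) + ...].
Sum ≈ 6.8889.

6.8889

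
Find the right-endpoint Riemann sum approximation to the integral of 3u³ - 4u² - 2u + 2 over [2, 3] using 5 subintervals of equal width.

24.04

Δu = (3 − 2)/5 = 0.2.
Right endpoints: 2.2, 2.4, 2.6, 2.8, 3.
f(2.2) = 10.184, f(2.4) = 15.632, f(2.6) = 22.488, f(2.8) = 30.896, f(3) = 41.
Sum = Δu · [f(2.2) + f(2.4) + f(2.6) + f(2.8) + f(3)].
Sum = 24.04.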